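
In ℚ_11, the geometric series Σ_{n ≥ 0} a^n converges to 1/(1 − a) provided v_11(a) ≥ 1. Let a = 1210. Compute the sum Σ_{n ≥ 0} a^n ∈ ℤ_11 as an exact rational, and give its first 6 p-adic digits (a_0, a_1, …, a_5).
Σ a^n = 1/(1 − a) = -1/1209;  first 6 digits = (1, 0, 10, 0, 1, 9)

v_11(a) = 2 ≥ 1, so the series converges in ℤ_11 to 1/(1 − a) = 1/(1 − 1210) = -1/1209. Expand this rational in ℤ_11: compute digits iteratively via d_i = x_i mod 11, x_{i+1} = (x_i − d_i)/11. The first 6 digits are (1, 0, 10, 0, 1, 9).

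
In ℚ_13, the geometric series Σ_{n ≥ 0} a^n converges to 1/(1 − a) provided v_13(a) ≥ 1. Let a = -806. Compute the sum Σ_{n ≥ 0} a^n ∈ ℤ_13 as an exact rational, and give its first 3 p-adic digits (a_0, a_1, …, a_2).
Σ a^n = 1/(1 − a) = 1/807;  first 3 digits = (1, 3, 4)

v_13(a) = 1 ≥ 1, so the series converges in ℤ_13 to 1/(1 − a) = 1/(1 − (-806)) = 1/807. Expand this rational in ℤ_13: compute digits iteratively via d_i = x_i mod 13, x_{i+1} = (x_i − d_i)/13. The first 3 digits are (1, 3, 4).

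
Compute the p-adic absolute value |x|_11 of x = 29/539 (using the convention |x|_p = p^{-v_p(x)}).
|29/539|_11 = 11

Step 1 — compute v_11(x) by factoring powers of 11 out of the numerator and denominator: v_11(29/539) = -1. Step 2 — apply |x|_p = p^{-v_p(x)} = 11^{1} = 11.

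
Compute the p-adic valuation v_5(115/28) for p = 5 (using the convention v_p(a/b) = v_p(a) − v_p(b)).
v_5(115/28) = 1

Factor powers of 5 from the numerator and denominator of the reduced fraction: 115 = 5^1 · 23 and 28 = 5^0 · 28. Apply v_p(a/b) = v_p(a) − v_p(b): v_5(115/28) = 1 − 0 = 1.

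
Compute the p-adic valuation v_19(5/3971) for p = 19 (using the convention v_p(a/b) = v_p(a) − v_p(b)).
v_19(5/3971) = -2

Factor powers of 19 from the numerator and denominator of the reduced fraction: 5 = 19^0 · 5 and 3971 = 19^2 · 11. Apply v_p(a/b) = v_p(a) − v_p(b): v_19(5/3971) = 0 − 2 = -2.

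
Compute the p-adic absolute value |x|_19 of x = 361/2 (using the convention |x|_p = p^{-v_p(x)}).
|361/2|_19 = 1/361

Step 1 — compute v_19(x) by factoring powers of 19 out of the numerator and denominator: v_19(361/2) = 2. Step 2 — apply |x|_p = p^{-v_p(x)} = 19^{-2} = 1/361.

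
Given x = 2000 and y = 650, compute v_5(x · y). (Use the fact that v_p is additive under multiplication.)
v_5(1300000) = 5

v_p(x) = 3 (factor: 2000 = 5^3 · 16); v_p(y) = 2 (factor: 650 = 5^2 · 26). Additivity: v_p(xy) = v_p(x) + v_p(y) = 3 + 2 = 5. (Direct check: xy = 1300000 = 5^5 · (416).)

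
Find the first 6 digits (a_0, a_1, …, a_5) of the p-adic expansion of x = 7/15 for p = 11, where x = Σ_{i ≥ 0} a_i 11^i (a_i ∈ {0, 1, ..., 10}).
(a_0, …, a_5) = (10, 5, 9, 5, 9, 5)

v_11(7/15) = 0 (numerator and denominator both coprime to 11), so x ∈ ℤ_11^×. Compute digits iteratively via a_i = x_i mod 11, x_{i+1} = (x_i − a_i)/11, with x_0 = x:
  x_0 = 7/15;  a_0 = 10;  x_1 = (x_0 − 10)/11 = -13/15
  x_1 = -13/15;  a_1 = 5;  x_2 = (x_1 − 5)/11 = -8/15
  x_2 = -8/15;  a_2 = 9;  x_3 = (x_2 − 9)/11 = -13/15
  x_3 = -13/15;  a_3 = 5;  x_4 = (x_3 − 5)/11 = -8/15
  x_4 = -8/15;  a_4 = 9;  x_5 = (x_4 − 9)/11 = -13/15
  x_5 = -13/15;  a_5 = 5;  x_6 = (x_5 − 5)/11 = -8/15
Digits: (10, 5, 9, 5, 9, 5).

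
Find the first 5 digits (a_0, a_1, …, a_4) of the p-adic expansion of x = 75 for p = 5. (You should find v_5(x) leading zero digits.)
(a_0, …, a_4) = (0, 0, 3, 0, 0)

v_5(75) = 2, so a_0 = ... = a_1 = 0. Factor out: x = 5^2 · u with u = 3 a unit in ℤ_5. Expand u iteratively via a_{v+i} = u_i mod 5, u_{i+1} = (u_i − a_{v+i})/5:
  u_0 = 3;  a_2 = 3;  u_1 = (u_0 − 3)/5 = 0
  u_1 = 0;  a_3 = 0;  u_2 = (u_1 − 0)/5 = 0
  u_2 = 0;  a_4 = 0;  u_3 = (u_2 − 0)/5 = 0
Digits: (0, 0, 3, 0, 0).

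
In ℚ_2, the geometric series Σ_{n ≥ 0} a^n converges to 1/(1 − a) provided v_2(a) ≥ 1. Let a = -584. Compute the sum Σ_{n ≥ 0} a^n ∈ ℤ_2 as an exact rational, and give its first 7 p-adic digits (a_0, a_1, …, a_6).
Σ a^n = 1/(1 − a) = 1/585;  first 7 digits = (1, 0, 0, 1, 1, 1, 1)

v_2(a) = 3 ≥ 1, so the series converges in ℤ_2 to 1/(1 − a) = 1/(1 − (-584)) = 1/585. Expand this rational in ℤ_2: compute digits iteratively via d_i = x_i mod 2, x_{i+1} = (x_i − d_i)/2. The first 7 digits are (1, 0, 0, 1, 1, 1, 1).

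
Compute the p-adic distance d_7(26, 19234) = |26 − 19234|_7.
d_7(26, 19234) = 1/2401

Step 1 — x − y = 26 − 19234 = -19208. Step 2 — v_7(-19208) = 4 (factor: -19208 = −(7^4 · 8); the sign does not affect v_p). Step 3 — |x − y|_7 = 7^{-4} = 1/2401.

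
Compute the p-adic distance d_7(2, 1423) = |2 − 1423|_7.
d_7(2, 1423) = 1/49

Step 1 — x − y = 2 − 1423 = -1421. Step 2 — v_7(-1421) = 2 (factor: -1421 = −(7^2 · 29); the sign does not affect v_p). Step 3 — |x − y|_7 = 7^{-2} = 1/49.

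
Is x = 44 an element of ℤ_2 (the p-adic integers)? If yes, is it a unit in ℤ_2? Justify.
x ∈ ℤ_2 but not a unit; v_2(x) = 2 > 0

ℤ_2 = {x ∈ ℚ_2 : v_2(x) ≥ 0} and ℤ_2^× = {x ∈ ℤ_2 : v_2(x) = 0}. Here v_2(44) = v_2(num) − v_2(den) = 2; compare against these criteria.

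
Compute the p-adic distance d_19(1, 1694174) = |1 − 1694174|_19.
d_19(1, 1694174) = 1/130321

Step 1 — x − y = 1 − 1694174 = -1694173. Step 2 — v_19(-1694173) = 4 (factor: -1694173 = −(19^4 · 13); the sign does not affect v_p). Step 3 — |x − y|_19 = 19^{-4} = 1/130321.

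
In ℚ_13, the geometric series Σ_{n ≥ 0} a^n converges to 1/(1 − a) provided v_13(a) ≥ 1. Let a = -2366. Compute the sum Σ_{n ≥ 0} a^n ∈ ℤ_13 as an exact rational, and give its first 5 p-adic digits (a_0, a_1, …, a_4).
Σ a^n = 1/(1 − a) = 1/2367;  first 5 digits = (1, 0, 12, 11, 0)

v_13(a) = 2 ≥ 1, so the series converges in ℤ_13 to 1/(1 − a) = 1/(1 − (-2366)) = 1/2367. Expand this rational in ℤ_13: compute digits iteratively via d_i = x_i mod 13, x_{i+1} = (x_i − d_i)/13. The first 5 digits are (1, 0, 12, 11, 0).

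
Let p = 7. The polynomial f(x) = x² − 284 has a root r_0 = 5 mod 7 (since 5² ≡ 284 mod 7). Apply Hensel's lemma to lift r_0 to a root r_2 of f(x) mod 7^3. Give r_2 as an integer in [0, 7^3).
r_2 = 124 (mod 343)

Hensel's recurrence: r_{i+1} = r_i − f(r_i)·(f′(r_i))^{-1} mod 7^{i+2}, with f′(x) = 2x. Iterate:
  r_0 = 5 (mod 7)
  r_1 = 26 (mod 49)
  r_2 = 124 (mod 343)
Final: r_2 = 124, and one checks f(r_2) ≡ 0 mod 7^3.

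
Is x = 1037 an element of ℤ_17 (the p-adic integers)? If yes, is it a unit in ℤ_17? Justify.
x ∈ ℤ_17 but not a unit; v_17(x) = 1 > 0

ℤ_17 = {x ∈ ℚ_17 : v_17(x) ≥ 0} and ℤ_17^× = {x ∈ ℤ_17 : v_17(x) = 0}. Here v_17(1037) = v_17(num) − v_17(den) = 1; compare against these criteria.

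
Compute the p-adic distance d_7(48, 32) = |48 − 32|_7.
d_7(48, 32) = 1

Step 1 — x − y = 48 − 32 = 16. Step 2 — v_7(16) = 0 (factor: 16 = (7^0 · 16); the sign does not affect v_p). Step 3 — |x − y|_7 = 7^{0} = 1.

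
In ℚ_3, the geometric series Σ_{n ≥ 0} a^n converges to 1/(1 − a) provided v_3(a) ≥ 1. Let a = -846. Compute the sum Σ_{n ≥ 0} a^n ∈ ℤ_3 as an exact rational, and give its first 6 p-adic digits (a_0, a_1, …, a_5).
Σ a^n = 1/(1 − a) = 1/847;  first 6 digits = (1, 0, 2, 1, 2, 1)

v_3(a) = 2 ≥ 1, so the series converges in ℤ_3 to 1/(1 − a) = 1/(1 − (-846)) = 1/847. Expand this rational in ℤ_3: compute digits iteratively via d_i = x_i mod 3, x_{i+1} = (x_i − d_i)/3. The first 6 digits are (1, 0, 2, 1, 2, 1).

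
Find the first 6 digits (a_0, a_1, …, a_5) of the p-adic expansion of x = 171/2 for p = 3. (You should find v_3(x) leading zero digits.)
(a_0, …, a_5) = (0, 0, 2, 1, 2, 1)

v_3(171/2) = 2, so a_0 = ... = a_1 = 0. Factor out: x = 3^2 · u with u = 19/2 a unit in ℤ_3. Expand u iteratively via a_{v+i} = u_i mod 3, u_{i+1} = (u_i − a_{v+i})/3:
  u_0 = 19/2;  a_2 = 2;  u_1 = (u_0 − 2)/3 = 5/2
  u_1 = 5/2;  a_3 = 1;  u_2 = (u_1 − 1)/3 = 1/2
  u_2 = 1/2;  a_4 = 2;  u_3 = (u_2 − 2)/3 = -1/2
  u_3 = -1/2;  a_5 = 1;  u_4 = (u_3 − 1)/3 = -1/2
Digits: (0, 0, 2, 1, 2, 1).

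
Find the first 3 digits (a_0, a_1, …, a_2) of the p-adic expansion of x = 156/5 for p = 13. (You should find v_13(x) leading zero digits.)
(a_0, …, a_2) = (0, 5, 5)

v_13(156/5) = 1, so a_0 = ... = a_0 = 0. Factor out: x = 13^1 · u with u = 12/5 a unit in ℤ_13. Expand u iteratively via a_{v+i} = u_i mod 13, u_{i+1} = (u_i − a_{v+i})/13:
  u_0 = 12/5;  a_1 = 5;  u_1 = (u_0 − 5)/13 = -1/5
  u_1 = -1/5;  a_2 = 5;  u_2 = (u_1 − 5)/13 = -2/5
Digits: (0, 5, 5).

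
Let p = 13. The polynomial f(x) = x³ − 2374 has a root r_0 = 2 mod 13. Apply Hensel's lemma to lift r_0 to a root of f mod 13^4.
r_3 = 24000 (mod 28561)

Hensel: r_{i+1} = r_i − f(r_i)/f′(r_i) mod 13^{i+2}, where f′(x) = 3x². Iterate:
  r_0 = 2 (mod 13)
  r_1 = 2 (mod 169)
  r_2 = 2030 (mod 2197)
  r_3 = 24000 (mod 28561)
Final: r = 24000 with f(r) ≡ 0 mod 13^4.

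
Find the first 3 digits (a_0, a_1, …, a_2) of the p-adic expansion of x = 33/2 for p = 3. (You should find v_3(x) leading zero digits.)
(a_0, …, a_2) = (0, 1, 0)

v_3(33/2) = 1, so a_0 = ... = a_0 = 0. Factor out: x = 3^1 · u with u = 11/2 a unit in ℤ_3. Expand u iteratively via a_{v+i} = u_i mod 3, u_{i+1} = (u_i − a_{v+i})/3:
  u_0 = 11/2;  a_1 = 1;  u_1 = (u_0 − 1)/3 = 3/2
  u_1 = 3/2;  a_2 = 0;  u_2 = (u_1 − 0)/3 = 1/2
Digits: (0, 1, 0).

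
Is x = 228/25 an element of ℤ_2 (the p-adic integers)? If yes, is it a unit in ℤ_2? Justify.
x ∈ ℤ_2 but not a unit; v_2(x) = 2 > 0

ℤ_2 = {x ∈ ℚ_2 : v_2(x) ≥ 0} and ℤ_2^× = {x ∈ ℤ_2 : v_2(x) = 0}. Here v_2(228/25) = v_2(num) − v_2(den) = 2; compare against these criteria.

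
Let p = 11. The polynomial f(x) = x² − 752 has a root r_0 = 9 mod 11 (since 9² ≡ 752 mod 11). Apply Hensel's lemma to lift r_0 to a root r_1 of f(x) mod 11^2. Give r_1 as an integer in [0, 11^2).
r_1 = 53 (mod 121)

Hensel's recurrence: r_{i+1} = r_i − f(r_i)·(f′(r_i))^{-1} mod 11^{i+2}, with f′(x) = 2x. Iterate:
  r_0 = 9 (mod 11)
  r_1 = 53 (mod 121)
Final: r_1 = 53, and one checks f(r_1) ≡ 0 mod 11^2.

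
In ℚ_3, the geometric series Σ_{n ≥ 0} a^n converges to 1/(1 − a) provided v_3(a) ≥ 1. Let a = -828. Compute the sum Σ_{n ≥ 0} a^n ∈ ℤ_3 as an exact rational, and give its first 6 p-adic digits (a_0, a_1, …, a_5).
Σ a^n = 1/(1 − a) = 1/829;  first 6 digits = (1, 0, 1, 2, 2, 0)

v_3(a) = 2 ≥ 1, so the series converges in ℤ_3 to 1/(1 − a) = 1/(1 − (-828)) = 1/829. Expand this rational in ℤ_3: compute digits iteratively via d_i = x_i mod 3, x_{i+1} = (x_i − d_i)/3. The first 6 digits are (1, 0, 1, 2, 2, 0).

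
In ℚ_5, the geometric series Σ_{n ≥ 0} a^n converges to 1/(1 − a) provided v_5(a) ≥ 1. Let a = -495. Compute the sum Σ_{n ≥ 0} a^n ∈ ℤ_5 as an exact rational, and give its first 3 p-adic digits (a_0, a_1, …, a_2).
Σ a^n = 1/(1 − a) = 1/496;  first 3 digits = (1, 1, 1)

v_5(a) = 1 ≥ 1, so the series converges in ℤ_5 to 1/(1 − a) = 1/(1 − (-495)) = 1/496. Expand this rational in ℤ_5: compute digits iteratively via d_i = x_i mod 5, x_{i+1} = (x_i − d_i)/5. The first 3 digits are (1, 1, 1).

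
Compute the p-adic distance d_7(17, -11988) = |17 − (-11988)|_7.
d_7(17, -11988) = 1/2401

Step 1 — x − y = 17 − (-11988) = 12005. Step 2 — v_7(12005) = 4 (factor: 12005 = (7^4 · 5); the sign does not affect v_p). Step 3 — |x − y|_7 = 7^{-4} = 1/2401.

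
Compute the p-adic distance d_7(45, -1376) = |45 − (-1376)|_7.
d_7(45, -1376) = 1/49

Step 1 — x − y = 45 − (-1376) = 1421. Step 2 — v_7(1421) = 2 (factor: 1421 = (7^2 · 29); the sign does not affect v_p). Step 3 — |x − y|_7 = 7^{-2} = 1/49.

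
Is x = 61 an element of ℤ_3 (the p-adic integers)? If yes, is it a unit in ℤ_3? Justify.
x ∈ ℤ_3^× (unit); v_3(x) = 0

ℤ_3 = {x ∈ ℚ_3 : v_3(x) ≥ 0} and ℤ_3^× = {x ∈ ℤ_3 : v_3(x) = 0}. Here v_3(61) = v_3(num) − v_3(den) = 0; compare against these criteria.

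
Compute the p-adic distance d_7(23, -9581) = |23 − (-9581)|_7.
d_7(23, -9581) = 1/2401

Step 1 — x − y = 23 − (-9581) = 9604. Step 2 — v_7(9604) = 4 (factor: 9604 = (7^4 · 4); the sign does not affect v_p). Step 3 — |x − y|_7 = 7^{-4} = 1/2401.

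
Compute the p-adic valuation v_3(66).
v_3(66) = 1

v_3(n) is the largest exponent k such that 3^k divides n. Factor out: 66 = 3^1 · 22. (Sign doesn't affect v_p.) So v_3(66) = 1.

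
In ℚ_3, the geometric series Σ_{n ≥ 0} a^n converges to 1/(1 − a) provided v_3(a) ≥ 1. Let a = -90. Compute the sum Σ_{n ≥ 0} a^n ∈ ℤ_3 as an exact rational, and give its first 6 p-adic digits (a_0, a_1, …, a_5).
Σ a^n = 1/(1 − a) = 1/91;  first 6 digits = (1, 0, 2, 2, 2, 2)

v_3(a) = 2 ≥ 1, so the series converges in ℤ_3 to 1/(1 − a) = 1/(1 − (-90)) = 1/91. Expand this rational in ℤ_3: compute digits iteratively via d_i = x_i mod 3, x_{i+1} = (x_i − d_i)/3. The first 6 digits are (1, 0, 2, 2, 2, 2).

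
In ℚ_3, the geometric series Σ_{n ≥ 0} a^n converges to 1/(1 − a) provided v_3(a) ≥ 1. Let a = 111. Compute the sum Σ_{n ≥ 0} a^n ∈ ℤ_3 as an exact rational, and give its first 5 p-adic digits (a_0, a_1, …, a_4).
Σ a^n = 1/(1 − a) = -1/110;  first 5 digits = (1, 1, 1, 2, 1)

v_3(a) = 1 ≥ 1, so the series converges in ℤ_3 to 1/(1 − a) = 1/(1 − 111) = -1/110. Expand this rational in ℤ_3: compute digits iteratively via d_i = x_i mod 3, x_{i+1} = (x_i − d_i)/3. The first 5 digits are (1, 1, 1, 2, 1).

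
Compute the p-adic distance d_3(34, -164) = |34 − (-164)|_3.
d_3(34, -164) = 1/9

Step 1 — x − y = 34 − (-164) = 198. Step 2 — v_3(198) = 2 (factor: 198 = (3^2 · 22); the sign does not affect v_p). Step 3 — |x − y|_3 = 3^{-2} = 1/9.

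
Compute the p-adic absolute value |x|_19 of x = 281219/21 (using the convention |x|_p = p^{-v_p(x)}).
|281219/21|_19 = 1/6859

Step 1 — compute v_19(x) by factoring powers of 19 out of the numerator and denominator: v_19(281219/21) = 3. Step 2 — apply |x|_p = p^{-v_p(x)} = 19^{-3} = 1/6859.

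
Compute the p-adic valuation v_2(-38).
v_2(-38) = 1

v_2(n) is the largest exponent k such that 2^k divides n. Factor out: -38 = -2^1 · 19. (Sign doesn't affect v_p.) So v_2(-38) = 1.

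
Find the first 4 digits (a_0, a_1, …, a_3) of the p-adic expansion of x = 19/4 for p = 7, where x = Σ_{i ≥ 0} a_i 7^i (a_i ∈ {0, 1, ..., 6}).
(a_0, …, a_3) = (3, 2, 5, 1)

v_7(19/4) = 0 (numerator and denominator both coprime to 7), so x ∈ ℤ_7^×. Compute digits iteratively via a_i = x_i mod 7, x_{i+1} = (x_i − a_i)/7, with x_0 = x:
  x_0 = 19/4;  a_0 = 3;  x_1 = (x_0 − 3)/7 = 1/4
  x_1 = 1/4;  a_1 = 2;  x_2 = (x_1 − 2)/7 = -1/4
  x_2 = -1/4;  a_2 = 5;  x_3 = (x_2 − 5)/7 = -3/4
  x_3 = -3/4;  a_3 = 1;  x_4 = (x_3 − 1)/7 = -1/4
Digits: (3, 2, 5, 1).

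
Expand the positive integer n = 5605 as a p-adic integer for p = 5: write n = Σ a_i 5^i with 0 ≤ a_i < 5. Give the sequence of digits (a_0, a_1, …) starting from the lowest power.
(a_0, a_1, …) = (0, 1, 4, 4, 3, 1)

Repeated division by 5 gives the digits low-to-high: 5605 = 1·5^1 + 4·5^2 + 4·5^3 + 3·5^4 + 1·5^5. Digit sequence: (0, 1, 4, 4, 3, 1).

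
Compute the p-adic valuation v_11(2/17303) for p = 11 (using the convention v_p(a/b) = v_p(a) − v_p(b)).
v_11(2/17303) = -3

Factor powers of 11 from the numerator and denominator of the reduced fraction: 2 = 11^0 · 2 and 17303 = 11^3 · 13. Apply v_p(a/b) = v_p(a) − v_p(b): v_11(2/17303) = 0 − 3 = -3.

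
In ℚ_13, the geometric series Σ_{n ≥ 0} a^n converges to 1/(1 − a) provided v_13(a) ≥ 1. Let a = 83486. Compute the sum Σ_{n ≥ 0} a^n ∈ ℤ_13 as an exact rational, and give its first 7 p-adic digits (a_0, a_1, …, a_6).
Σ a^n = 1/(1 − a) = -1/83485;  first 7 digits = (1, 0, 0, 12, 2, 0, 1)

v_13(a) = 3 ≥ 1, so the series converges in ℤ_13 to 1/(1 − a) = 1/(1 − 83486) = -1/83485. Expand this rational in ℤ_13: compute digits iteratively via d_i = x_i mod 13, x_{i+1} = (x_i − d_i)/13. The first 7 digits are (1, 0, 0, 12, 2, 0, 1).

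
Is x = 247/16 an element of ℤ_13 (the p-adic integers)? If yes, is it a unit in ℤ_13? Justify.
x ∈ ℤ_13 but not a unit; v_13(x) = 1 > 0

ℤ_13 = {x ∈ ℚ_13 : v_13(x) ≥ 0} and ℤ_13^× = {x ∈ ℤ_13 : v_13(x) = 0}. Here v_13(247/16) = v_13(num) − v_13(den) = 1; compare against these criteria.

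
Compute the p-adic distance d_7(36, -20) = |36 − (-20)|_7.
d_7(36, -20) = 1/7

Step 1 — x − y = 36 − (-20) = 56. Step 2 — v_7(56) = 1 (factor: 56 = (7^1 · 8); the sign does not affect v_p). Step 3 — |x − y|_7 = 7^{-1} = 1/7.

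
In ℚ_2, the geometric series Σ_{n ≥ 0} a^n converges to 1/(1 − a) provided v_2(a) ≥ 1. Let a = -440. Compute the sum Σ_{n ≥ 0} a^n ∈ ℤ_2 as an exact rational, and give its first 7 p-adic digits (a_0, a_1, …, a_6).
Σ a^n = 1/(1 − a) = 1/441;  first 7 digits = (1, 0, 0, 1, 0, 0, 0)

v_2(a) = 3 ≥ 1, so the series converges in ℤ_2 to 1/(1 − a) = 1/(1 − (-440)) = 1/441. Expand this rational in ℤ_2: compute digits iteratively via d_i = x_i mod 2, x_{i+1} = (x_i − d_i)/2. The first 7 digits are (1, 0, 0, 1, 0, 0, 0).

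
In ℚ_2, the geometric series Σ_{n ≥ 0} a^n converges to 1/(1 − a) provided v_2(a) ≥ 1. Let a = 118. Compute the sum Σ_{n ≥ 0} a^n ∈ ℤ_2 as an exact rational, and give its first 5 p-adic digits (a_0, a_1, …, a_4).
Σ a^n = 1/(1 − a) = -1/117;  first 5 digits = (1, 1, 0, 0, 0)

v_2(a) = 1 ≥ 1, so the series converges in ℤ_2 to 1/(1 − a) = 1/(1 − 118) = -1/117. Expand this rational in ℤ_2: compute digits iteratively via d_i = x_i mod 2, x_{i+1} = (x_i − d_i)/2. The first 5 digits are (1, 1, 0, 0, 0).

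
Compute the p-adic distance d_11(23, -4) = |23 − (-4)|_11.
d_11(23, -4) = 1

Step 1 — x − y = 23 − (-4) = 27. Step 2 — v_11(27) = 0 (factor: 27 = (11^0 · 27); the sign does not affect v_p). Step 3 — |x − y|_11 = 11^{0} = 1.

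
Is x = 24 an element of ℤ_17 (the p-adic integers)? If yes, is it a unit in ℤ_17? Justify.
x ∈ ℤ_17^× (unit); v_17(x) = 0

ℤ_17 = {x ∈ ℚ_17 : v_17(x) ≥ 0} and ℤ_17^× = {x ∈ ℤ_17 : v_17(x) = 0}. Here v_17(24) = v_17(num) − v_17(den) = 0; compare against these criteria.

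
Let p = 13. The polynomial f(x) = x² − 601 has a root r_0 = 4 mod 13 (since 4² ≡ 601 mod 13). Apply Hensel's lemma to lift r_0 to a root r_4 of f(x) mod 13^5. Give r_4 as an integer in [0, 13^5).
r_4 = 103822 (mod 371293)

Hensel's recurrence: r_{i+1} = r_i − f(r_i)·(f′(r_i))^{-1} mod 13^{i+2}, with f′(x) = 2x. Iterate:
  r_0 = 4 (mod 13)
  r_1 = 56 (mod 169)
  r_2 = 563 (mod 2197)
  r_3 = 18139 (mod 28561)
  r_4 = 103822 (mod 371293)
Final: r_4 = 103822, and one checks f(r_4) ≡ 0 mod 13^5.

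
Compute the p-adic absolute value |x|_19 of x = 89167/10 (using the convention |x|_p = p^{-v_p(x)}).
|89167/10|_19 = 1/6859

Step 1 — compute v_19(x) by factoring powers of 19 out of the numerator and denominator: v_19(89167/10) = 3. Step 2 — apply |x|_p = p^{-v_p(x)} = 19^{-3} = 1/6859.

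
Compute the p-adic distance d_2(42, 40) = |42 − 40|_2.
d_2(42, 40) = 1/2

Step 1 — x − y = 42 − 40 = 2. Step 2 — v_2(2) = 1 (factor: 2 = (2^1 · 1); the sign does not affect v_p). Step 3 — |x − y|_2 = 2^{-1} = 1/2.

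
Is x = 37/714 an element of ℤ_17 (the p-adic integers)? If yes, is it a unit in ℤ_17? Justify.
x ∉ ℤ_17 (v_17(x) = -1 < 0)

ℤ_17 = {x ∈ ℚ_17 : v_17(x) ≥ 0} and ℤ_17^× = {x ∈ ℤ_17 : v_17(x) = 0}. Here v_17(37/714) = v_17(num) − v_17(den) = -1; compare against these criteria.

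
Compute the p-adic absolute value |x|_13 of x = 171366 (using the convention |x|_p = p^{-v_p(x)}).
|171366|_13 = 1/28561

Step 1 — compute v_13(x) by factoring powers of 13 out of the numerator and denominator: v_13(171366) = 4. Step 2 — apply |x|_p = p^{-v_p(x)} = 13^{-4} = 1/28561.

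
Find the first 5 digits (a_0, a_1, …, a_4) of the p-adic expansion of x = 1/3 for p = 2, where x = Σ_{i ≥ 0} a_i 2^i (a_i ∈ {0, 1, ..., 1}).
(a_0, …, a_4) = (1, 1, 0, 1, 0)

v_2(1/3) = 0 (numerator and denominator both coprime to 2), so x ∈ ℤ_2^×. Compute digits iteratively via a_i = x_i mod 2, x_{i+1} = (x_i − a_i)/2, with x_0 = x:
  x_0 = 1/3;  a_0 = 1;  x_1 = (x_0 − 1)/2 = -1/3
  x_1 = -1/3;  a_1 = 1;  x_2 = (x_1 − 1)/2 = -2/3
  x_2 = -2/3;  a_2 = 0;  x_3 = (x_2 − 0)/2 = -1/3
  x_3 = -1/3;  a_3 = 1;  x_4 = (x_3 − 1)/2 = -2/3
  x_4 = -2/3;  a_4 = 0;  x_5 = (x_4 − 0)/2 = -1/3
Digits: (1, 1, 0, 1, 0).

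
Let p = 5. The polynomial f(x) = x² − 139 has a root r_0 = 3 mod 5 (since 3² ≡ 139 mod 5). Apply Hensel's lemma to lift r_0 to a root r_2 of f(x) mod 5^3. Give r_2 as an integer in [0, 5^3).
r_2 = 83 (mod 125)

Hensel's recurrence: r_{i+1} = r_i − f(r_i)·(f′(r_i))^{-1} mod 5^{i+2}, with f′(x) = 2x. Iterate:
  r_0 = 3 (mod 5)
  r_1 = 8 (mod 25)
  r_2 = 83 (mod 125)
Final: r_2 = 83, and one checks f(r_2) ≡ 0 mod 5^3.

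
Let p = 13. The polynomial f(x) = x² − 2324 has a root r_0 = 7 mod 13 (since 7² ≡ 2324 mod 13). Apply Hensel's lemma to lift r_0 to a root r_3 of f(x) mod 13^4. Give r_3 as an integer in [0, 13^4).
r_3 = 23745 (mod 28561)

Hensel's recurrence: r_{i+1} = r_i − f(r_i)·(f′(r_i))^{-1} mod 13^{i+2}, with f′(x) = 2x. Iterate:
  r_0 = 7 (mod 13)
  r_1 = 85 (mod 169)
  r_2 = 1775 (mod 2197)
  r_3 = 23745 (mod 28561)
Final: r_3 = 23745, and one checks f(r_3) ≡ 0 mod 13^4.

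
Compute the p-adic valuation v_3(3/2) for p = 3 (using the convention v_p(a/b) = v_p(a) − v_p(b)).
v_3(3/2) = 1

Factor powers of 3 from the numerator and denominator of the reduced fraction: 3 = 3^1 · 1 and 2 = 3^0 · 2. Apply v_p(a/b) = v_p(a) − v_p(b): v_3(3/2) = 1 − 0 = 1.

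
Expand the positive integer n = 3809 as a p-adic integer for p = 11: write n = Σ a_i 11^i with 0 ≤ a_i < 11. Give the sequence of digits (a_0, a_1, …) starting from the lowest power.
(a_0, a_1, …) = (3, 5, 9, 2)

Repeated division by 11 gives the digits low-to-high: 3809 = 3 + 5·11^1 + 9·11^2 + 2·11^3. Digit sequence: (3, 5, 9, 2).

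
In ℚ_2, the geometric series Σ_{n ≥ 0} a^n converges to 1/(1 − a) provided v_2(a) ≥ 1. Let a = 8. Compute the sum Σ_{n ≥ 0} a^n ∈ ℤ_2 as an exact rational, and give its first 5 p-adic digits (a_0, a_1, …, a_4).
Σ a^n = 1/(1 − a) = -1/7;  first 5 digits = (1, 0, 0, 1, 0)

v_2(a) = 3 ≥ 1, so the series converges in ℤ_2 to 1/(1 − a) = 1/(1 − 8) = -1/7. Expand this rational in ℤ_2: compute digits iteratively via d_i = x_i mod 2, x_{i+1} = (x_i − d_i)/2. The first 5 digits are (1, 0, 0, 1, 0).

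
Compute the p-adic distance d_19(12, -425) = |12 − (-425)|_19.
d_19(12, -425) = 1/19

Step 1 — x − y = 12 − (-425) = 437. Step 2 — v_19(437) = 1 (factor: 437 = (19^1 · 23); the sign does not affect v_p). Step 3 — |x − y|_19 = 19^{-1} = 1/19.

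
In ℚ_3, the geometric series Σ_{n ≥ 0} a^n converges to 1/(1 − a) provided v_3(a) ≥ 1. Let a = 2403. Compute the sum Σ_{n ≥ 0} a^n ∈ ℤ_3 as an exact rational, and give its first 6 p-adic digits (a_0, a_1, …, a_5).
Σ a^n = 1/(1 − a) = -1/2402;  first 6 digits = (1, 0, 0, 2, 2, 0)

v_3(a) = 3 ≥ 1, so the series converges in ℤ_3 to 1/(1 − a) = 1/(1 − 2403) = -1/2402. Expand this rational in ℤ_3: compute digits iteratively via d_i = x_i mod 3, x_{i+1} = (x_i − d_i)/3. The first 6 digits are (1, 0, 0, 2, 2, 0).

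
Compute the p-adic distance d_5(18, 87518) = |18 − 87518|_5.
d_5(18, 87518) = 1/3125

Step 1 — x − y = 18 − 87518 = -87500. Step 2 — v_5(-87500) = 5 (factor: -87500 = −(5^5 · 28); the sign does not affect v_p). Step 3 — |x − y|_5 = 5^{-5} = 1/3125.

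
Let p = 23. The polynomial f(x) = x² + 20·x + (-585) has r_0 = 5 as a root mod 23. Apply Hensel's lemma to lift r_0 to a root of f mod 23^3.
r_2 = 373 (mod 12167)

Hensel: r_{i+1} = r_i − f(r_i)·(f′(r_i))^{-1} mod 23^{i+2}, f′(x) = 2x + 20. Iterate:
  r_0 = 5 (mod 23)
  r_1 = 373 (mod 529)
  r_2 = 373 (mod 12167)
Final: r = 373 satisfies f(r) ≡ 0 mod 23^3.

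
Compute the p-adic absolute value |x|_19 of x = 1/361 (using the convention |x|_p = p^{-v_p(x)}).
|1/361|_19 = 361

Step 1 — compute v_19(x) by factoring powers of 19 out of the numerator and denominator: v_19(1/361) = -2. Step 2 — apply |x|_p = p^{-v_p(x)} = 19^{2} = 361.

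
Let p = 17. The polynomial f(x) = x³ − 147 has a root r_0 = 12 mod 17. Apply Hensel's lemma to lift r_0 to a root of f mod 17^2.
r_1 = 199 (mod 289)

Hensel: r_{i+1} = r_i − f(r_i)/f′(r_i) mod 17^{i+2}, where f′(x) = 3x². Iterate:
  r_0 = 12 (mod 17)
  r_1 = 199 (mod 289)
Final: r = 199 with f(r) ≡ 0 mod 17^2.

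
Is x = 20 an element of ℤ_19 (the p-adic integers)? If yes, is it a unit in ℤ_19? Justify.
x ∈ ℤ_19^× (unit); v_19(x) = 0

ℤ_19 = {x ∈ ℚ_19 : v_19(x) ≥ 0} and ℤ_19^× = {x ∈ ℤ_19 : v_19(x) = 0}. Here v_19(20) = v_19(num) − v_19(den) = 0; compare against these criteria.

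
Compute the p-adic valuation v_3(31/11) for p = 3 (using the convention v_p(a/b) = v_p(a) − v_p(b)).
v_3(31/11) = 0

Factor powers of 3 from the numerator and denominator of the reduced fraction: 31 = 3^0 · 31 and 11 = 3^0 · 11. Apply v_p(a/b) = v_p(a) − v_p(b): v_3(31/11) = 0 − 0 = 0.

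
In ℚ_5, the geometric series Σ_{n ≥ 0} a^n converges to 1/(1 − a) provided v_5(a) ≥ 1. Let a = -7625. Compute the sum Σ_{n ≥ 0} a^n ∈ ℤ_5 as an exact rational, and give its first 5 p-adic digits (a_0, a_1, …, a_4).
Σ a^n = 1/(1 − a) = 1/7626;  first 5 digits = (1, 0, 0, 4, 2)

v_5(a) = 3 ≥ 1, so the series converges in ℤ_5 to 1/(1 − a) = 1/(1 − (-7625)) = 1/7626. Expand this rational in ℤ_5: compute digits iteratively via d_i = x_i mod 5, x_{i+1} = (x_i − d_i)/5. The first 5 digits are (1, 0, 0, 4, 2).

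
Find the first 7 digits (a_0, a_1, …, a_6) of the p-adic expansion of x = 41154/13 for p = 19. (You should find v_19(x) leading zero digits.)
(a_0, …, a_6) = (0, 0, 0, 18, 2, 13, 11)

v_19(41154/13) = 3, so a_0 = ... = a_2 = 0. Factor out: x = 19^3 · u with u = 6/13 a unit in ℤ_19. Expand u iteratively via a_{v+i} = u_i mod 19, u_{i+1} = (u_i − a_{v+i})/19:
  u_0 = 6/13;  a_3 = 18;  u_1 = (u_0 − 18)/19 = -12/13
  u_1 = -12/13;  a_4 = 2;  u_2 = (u_1 − 2)/19 = -2/13
  u_2 = -2/13;  a_5 = 13;  u_3 = (u_2 − 13)/19 = -9/13
  u_3 = -9/13;  a_6 = 11;  u_4 = (u_3 − 11)/19 = -8/13
Digits: (0, 0, 0, 18, 2, 13, 11).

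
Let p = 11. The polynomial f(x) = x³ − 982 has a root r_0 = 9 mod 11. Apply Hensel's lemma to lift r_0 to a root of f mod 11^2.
r_1 = 20 (mod 121)

Hensel: r_{i+1} = r_i − f(r_i)/f′(r_i) mod 11^{i+2}, where f′(x) = 3x². Iterate:
  r_0 = 9 (mod 11)
  r_1 = 20 (mod 121)
Final: r = 20 with f(r) ≡ 0 mod 11^2.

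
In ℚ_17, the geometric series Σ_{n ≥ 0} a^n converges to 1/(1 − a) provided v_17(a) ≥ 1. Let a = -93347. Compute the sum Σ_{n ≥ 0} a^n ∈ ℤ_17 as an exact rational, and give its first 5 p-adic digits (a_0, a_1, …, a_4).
Σ a^n = 1/(1 − a) = 1/93348;  first 5 digits = (1, 0, 0, 15, 15)

v_17(a) = 3 ≥ 1, so the series converges in ℤ_17 to 1/(1 − a) = 1/(1 − (-93347)) = 1/93348. Expand this rational in ℤ_17: compute digits iteratively via d_i = x_i mod 17, x_{i+1} = (x_i − d_i)/17. The first 5 digits are (1, 0, 0, 15, 15).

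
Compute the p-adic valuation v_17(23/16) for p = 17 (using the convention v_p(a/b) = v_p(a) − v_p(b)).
v_17(23/16) = 0

Factor powers of 17 from the numerator and denominator of the reduced fraction: 23 = 17^0 · 23 and 16 = 17^0 · 16. Apply v_p(a/b) = v_p(a) − v_p(b): v_17(23/16) = 0 − 0 = 0.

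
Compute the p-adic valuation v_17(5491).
v_17(5491) = 2

v_17(n) is the largest exponent k such that 17^k divides n. Factor out: 5491 = 17^2 · 19. (Sign doesn't affect v_p.) So v_17(5491) = 2.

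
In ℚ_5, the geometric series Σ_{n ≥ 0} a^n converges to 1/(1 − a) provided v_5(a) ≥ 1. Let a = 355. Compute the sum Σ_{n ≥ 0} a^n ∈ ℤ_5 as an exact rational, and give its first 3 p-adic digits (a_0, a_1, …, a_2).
Σ a^n = 1/(1 − a) = -1/354;  first 3 digits = (1, 1, 0)

v_5(a) = 1 ≥ 1, so the series converges in ℤ_5 to 1/(1 − a) = 1/(1 − 355) = -1/354. Expand this rational in ℤ_5: compute digits iteratively via d_i = x_i mod 5, x_{i+1} = (x_i − d_i)/5. The first 3 digits are (1, 1, 0).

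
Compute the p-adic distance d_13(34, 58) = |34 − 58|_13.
d_13(34, 58) = 1

Step 1 — x − y = 34 − 58 = -24. Step 2 — v_13(-24) = 0 (factor: -24 = −(13^0 · 24); the sign does not affect v_p). Step 3 — |x − y|_13 = 13^{0} = 1.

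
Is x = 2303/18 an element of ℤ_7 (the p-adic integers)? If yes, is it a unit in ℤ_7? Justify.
x ∈ ℤ_7 but not a unit; v_7(x) = 2 > 0

ℤ_7 = {x ∈ ℚ_7 : v_7(x) ≥ 0} and ℤ_7^× = {x ∈ ℤ_7 : v_7(x) = 0}. Here v_7(2303/18) = v_7(num) − v_7(den) = 2; compare against these criteria.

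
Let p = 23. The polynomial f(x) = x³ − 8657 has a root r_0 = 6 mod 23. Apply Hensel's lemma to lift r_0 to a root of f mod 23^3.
r_2 = 1294 (mod 12167)

Hensel: r_{i+1} = r_i − f(r_i)/f′(r_i) mod 23^{i+2}, where f′(x) = 3x². Iterate:
  r_0 = 6 (mod 23)
  r_1 = 236 (mod 529)
  r_2 = 1294 (mod 12167)
Final: r = 1294 with f(r) ≡ 0 mod 23^3.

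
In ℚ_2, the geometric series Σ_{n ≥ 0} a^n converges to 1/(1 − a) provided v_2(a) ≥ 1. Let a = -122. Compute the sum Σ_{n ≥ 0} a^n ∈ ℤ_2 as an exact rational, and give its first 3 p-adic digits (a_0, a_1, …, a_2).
Σ a^n = 1/(1 − a) = 1/123;  first 3 digits = (1, 1, 0)

v_2(a) = 1 ≥ 1, so the series converges in ℤ_2 to 1/(1 − a) = 1/(1 − (-122)) = 1/123. Expand this rational in ℤ_2: compute digits iteratively via d_i = x_i mod 2, x_{i+1} = (x_i − d_i)/2. The first 3 digits are (1, 1, 0).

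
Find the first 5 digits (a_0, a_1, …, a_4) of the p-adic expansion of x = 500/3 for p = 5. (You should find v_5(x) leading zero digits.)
(a_0, …, a_4) = (0, 0, 0, 3, 3)

v_5(500/3) = 3, so a_0 = ... = a_2 = 0. Factor out: x = 5^3 · u with u = 4/3 a unit in ℤ_5. Expand u iteratively via a_{v+i} = u_i mod 5, u_{i+1} = (u_i − a_{v+i})/5:
  u_0 = 4/3;  a_3 = 3;  u_1 = (u_0 − 3)/5 = -1/3
  u_1 = -1/3;  a_4 = 3;  u_2 = (u_1 − 3)/5 = -2/3
Digits: (0, 0, 0, 3, 3).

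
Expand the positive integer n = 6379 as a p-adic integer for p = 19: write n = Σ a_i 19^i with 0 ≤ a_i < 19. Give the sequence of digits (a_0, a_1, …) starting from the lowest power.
(a_0, a_1, …) = (14, 12, 17)

Repeated division by 19 gives the digits low-to-high: 6379 = 14 + 12·19^1 + 17·19^2. Digit sequence: (14, 12, 17).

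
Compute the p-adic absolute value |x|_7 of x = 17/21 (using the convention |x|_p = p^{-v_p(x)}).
|17/21|_7 = 7

Step 1 — compute v_7(x) by factoring powers of 7 out of the numerator and denominator: v_7(17/21) = -1. Step 2 — apply |x|_p = p^{-v_p(x)} = 7^{1} = 7.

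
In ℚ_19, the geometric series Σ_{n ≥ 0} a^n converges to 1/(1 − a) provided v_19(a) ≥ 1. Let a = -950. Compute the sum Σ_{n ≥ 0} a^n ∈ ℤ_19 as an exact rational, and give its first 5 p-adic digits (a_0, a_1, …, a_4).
Σ a^n = 1/(1 − a) = 1/951;  first 5 digits = (1, 7, 8, 18, 8)

v_19(a) = 1 ≥ 1, so the series converges in ℤ_19 to 1/(1 − a) = 1/(1 − (-950)) = 1/951. Expand this rational in ℤ_19: compute digits iteratively via d_i = x_i mod 19, x_{i+1} = (x_i − d_i)/19. The first 5 digits are (1, 7, 8, 18, 8).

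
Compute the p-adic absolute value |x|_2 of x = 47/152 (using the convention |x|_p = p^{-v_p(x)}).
|47/152|_2 = 8

Step 1 — compute v_2(x) by factoring powers of 2 out of the numerator and denominator: v_2(47/152) = -3. Step 2 — apply |x|_p = p^{-v_p(x)} = 2^{3} = 8.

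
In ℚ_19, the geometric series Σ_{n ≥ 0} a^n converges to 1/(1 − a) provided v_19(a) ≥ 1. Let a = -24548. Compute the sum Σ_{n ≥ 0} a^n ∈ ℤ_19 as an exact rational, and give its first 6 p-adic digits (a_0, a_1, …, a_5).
Σ a^n = 1/(1 − a) = 1/24549;  first 6 digits = (1, 0, 8, 15, 6, 15)

v_19(a) = 2 ≥ 1, so the series converges in ℤ_19 to 1/(1 − a) = 1/(1 − (-24548)) = 1/24549. Expand this rational in ℤ_19: compute digits iteratively via d_i = x_i mod 19, x_{i+1} = (x_i − d_i)/19. The first 6 digits are (1, 0, 8, 15, 6, 15).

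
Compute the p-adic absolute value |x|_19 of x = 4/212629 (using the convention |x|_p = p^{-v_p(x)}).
|4/212629|_19 = 6859

Step 1 — compute v_19(x) by factoring powers of 19 out of the numerator and denominator: v_19(4/212629) = -3. Step 2 — apply |x|_p = p^{-v_p(x)} = 19^{3} = 6859.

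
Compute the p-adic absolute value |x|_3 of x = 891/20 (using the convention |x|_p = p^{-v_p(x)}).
|891/20|_3 = 1/81

Step 1 — compute v_3(x) by factoring powers of 3 out of the numerator and denominator: v_3(891/20) = 4. Step 2 — apply |x|_p = p^{-v_p(x)} = 3^{-4} = 1/81.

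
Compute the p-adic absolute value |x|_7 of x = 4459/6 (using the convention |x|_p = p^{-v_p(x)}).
|4459/6|_7 = 1/343

Step 1 — compute v_7(x) by factoring powers of 7 out of the numerator and denominator: v_7(4459/6) = 3. Step 2 — apply |x|_p = p^{-v_p(x)} = 7^{-3} = 1/343.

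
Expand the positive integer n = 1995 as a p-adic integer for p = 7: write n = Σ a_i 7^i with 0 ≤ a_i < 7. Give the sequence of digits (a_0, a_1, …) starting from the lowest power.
(a_0, a_1, …) = (0, 5, 5, 5)

Repeated division by 7 gives the digits low-to-high: 1995 = 5·7^1 + 5·7^2 + 5·7^3. Digit sequence: (0, 5, 5, 5).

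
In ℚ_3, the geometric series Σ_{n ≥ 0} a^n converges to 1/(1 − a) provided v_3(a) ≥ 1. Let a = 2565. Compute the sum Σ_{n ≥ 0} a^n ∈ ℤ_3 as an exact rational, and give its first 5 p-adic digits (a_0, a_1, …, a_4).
Σ a^n = 1/(1 − a) = -1/2564;  first 5 digits = (1, 0, 0, 2, 1)

v_3(a) = 3 ≥ 1, so the series converges in ℤ_3 to 1/(1 − a) = 1/(1 − 2565) = -1/2564. Expand this rational in ℤ_3: compute digits iteratively via d_i = x_i mod 3, x_{i+1} = (x_i − d_i)/3. The first 5 digits are (1, 0, 0, 2, 1).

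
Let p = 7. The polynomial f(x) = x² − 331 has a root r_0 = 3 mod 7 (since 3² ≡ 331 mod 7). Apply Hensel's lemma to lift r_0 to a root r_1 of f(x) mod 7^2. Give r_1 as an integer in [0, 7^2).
r_1 = 24 (mod 49)

Hensel's recurrence: r_{i+1} = r_i − f(r_i)·(f′(r_i))^{-1} mod 7^{i+2}, with f′(x) = 2x. Iterate:
  r_0 = 3 (mod 7)
  r_1 = 24 (mod 49)
Final: r_1 = 24, and one checks f(r_1) ≡ 0 mod 7^2.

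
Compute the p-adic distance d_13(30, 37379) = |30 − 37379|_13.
d_13(30, 37379) = 1/2197

Step 1 — x − y = 30 − 37379 = -37349. Step 2 — v_13(-37349) = 3 (factor: -37349 = −(13^3 · 17); the sign does not affect v_p). Step 3 — |x − y|_13 = 13^{-3} = 1/2197.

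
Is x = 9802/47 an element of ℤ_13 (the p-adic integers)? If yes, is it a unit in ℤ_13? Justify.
x ∈ ℤ_13 but not a unit; v_13(x) = 2 > 0

ℤ_13 = {x ∈ ℚ_13 : v_13(x) ≥ 0} and ℤ_13^× = {x ∈ ℤ_13 : v_13(x) = 0}. Here v_13(9802/47) = v_13(num) − v_13(den) = 2; compare against these criteria.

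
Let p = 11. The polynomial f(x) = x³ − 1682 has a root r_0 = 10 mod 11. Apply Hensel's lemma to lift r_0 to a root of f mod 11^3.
r_2 = 1165 (mod 1331)

Hensel: r_{i+1} = r_i − f(r_i)/f′(r_i) mod 11^{i+2}, where f′(x) = 3x². Iterate:
  r_0 = 10 (mod 11)
  r_1 = 76 (mod 121)
  r_2 = 1165 (mod 1331)
Final: r = 1165 with f(r) ≡ 0 mod 11^3.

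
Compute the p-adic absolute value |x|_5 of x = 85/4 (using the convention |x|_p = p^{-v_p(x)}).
|85/4|_5 = 1/5

Step 1 — compute v_5(x) by factoring powers of 5 out of the numerator and denominator: v_5(85/4) = 1. Step 2 — apply |x|_p = p^{-v_p(x)} = 5^{-1} = 1/5.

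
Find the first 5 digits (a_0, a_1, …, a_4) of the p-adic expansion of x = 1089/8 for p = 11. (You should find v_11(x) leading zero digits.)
(a_0, …, a_4) = (0, 0, 8, 9, 6)

v_11(1089/8) = 2, so a_0 = ... = a_1 = 0. Factor out: x = 11^2 · u with u = 9/8 a unit in ℤ_11. Expand u iteratively via a_{v+i} = u_i mod 11, u_{i+1} = (u_i − a_{v+i})/11:
  u_0 = 9/8;  a_2 = 8;  u_1 = (u_0 − 8)/11 = -5/8
  u_1 = -5/8;  a_3 = 9;  u_2 = (u_1 − 9)/11 = -7/8
  u_2 = -7/8;  a_4 = 6;  u_3 = (u_2 − 6)/11 = -5/8
Digits: (0, 0, 8, 9, 6).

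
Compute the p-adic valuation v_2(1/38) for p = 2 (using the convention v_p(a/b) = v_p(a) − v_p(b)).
v_2(1/38) = -1

Factor powers of 2 from the numerator and denominator of the reduced fraction: 1 = 2^0 · 1 and 38 = 2^1 · 19. Apply v_p(a/b) = v_p(a) − v_p(b): v_2(1/38) = 0 − 1 = -1.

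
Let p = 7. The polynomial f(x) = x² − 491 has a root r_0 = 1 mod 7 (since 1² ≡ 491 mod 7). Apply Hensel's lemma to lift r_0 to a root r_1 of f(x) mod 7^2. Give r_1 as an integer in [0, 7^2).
r_1 = 1 (mod 49)

Hensel's recurrence: r_{i+1} = r_i − f(r_i)·(f′(r_i))^{-1} mod 7^{i+2}, with f′(x) = 2x. Iterate:
  r_0 = 1 (mod 7)
  r_1 = 1 (mod 49)
Final: r_1 = 1, and one checks f(r_1) ≡ 0 mod 7^2.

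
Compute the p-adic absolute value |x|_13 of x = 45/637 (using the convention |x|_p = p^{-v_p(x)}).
|45/637|_13 = 13

Step 1 — compute v_13(x) by factoring powers of 13 out of the numerator and denominator: v_13(45/637) = -1. Step 2 — apply |x|_p = p^{-v_p(x)} = 13^{1} = 13.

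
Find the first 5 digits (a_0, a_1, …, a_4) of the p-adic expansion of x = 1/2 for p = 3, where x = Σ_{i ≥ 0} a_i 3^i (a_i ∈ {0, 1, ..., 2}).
(a_0, …, a_4) = (2, 1, 1, 1, 1)

v_3(1/2) = 0 (numerator and denominator both coprime to 3), so x ∈ ℤ_3^×. Compute digits iteratively via a_i = x_i mod 3, x_{i+1} = (x_i − a_i)/3, with x_0 = x:
  x_0 = 1/2;  a_0 = 2;  x_1 = (x_0 − 2)/3 = -1/2
  x_1 = -1/2;  a_1 = 1;  x_2 = (x_1 − 1)/3 = -1/2
  x_2 = -1/2;  a_2 = 1;  x_3 = (x_2 − 1)/3 = -1/2
  x_3 = -1/2;  a_3 = 1;  x_4 = (x_3 − 1)/3 = -1/2
  x_4 = -1/2;  a_4 = 1;  x_5 = (x_4 − 1)/3 = -1/2
Digits: (2, 1, 1, 1, 1).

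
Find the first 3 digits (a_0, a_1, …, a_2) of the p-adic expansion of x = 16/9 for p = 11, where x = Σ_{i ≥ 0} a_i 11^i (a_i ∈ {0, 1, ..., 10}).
(a_0, …, a_2) = (3, 6, 8)

v_11(16/9) = 0 (numerator and denominator both coprime to 11), so x ∈ ℤ_11^×. Compute digits iteratively via a_i = x_i mod 11, x_{i+1} = (x_i − a_i)/11, with x_0 = x:
  x_0 = 16/9;  a_0 = 3;  x_1 = (x_0 − 3)/11 = -1/9
  x_1 = -1/9;  a_1 = 6;  x_2 = (x_1 − 6)/11 = -5/9
  x_2 = -5/9;  a_2 = 8;  x_3 = (x_2 − 8)/11 = -7/9
Digits: (3, 6, 8).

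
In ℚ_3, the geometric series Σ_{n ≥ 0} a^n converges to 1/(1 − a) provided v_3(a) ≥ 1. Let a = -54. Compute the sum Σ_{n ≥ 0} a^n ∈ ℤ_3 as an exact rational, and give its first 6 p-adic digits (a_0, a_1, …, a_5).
Σ a^n = 1/(1 − a) = 1/55;  first 6 digits = (1, 0, 0, 1, 2, 2)

v_3(a) = 3 ≥ 1, so the series converges in ℤ_3 to 1/(1 − a) = 1/(1 − (-54)) = 1/55. Expand this rational in ℤ_3: compute digits iteratively via d_i = x_i mod 3, x_{i+1} = (x_i − d_i)/3. The first 6 digits are (1, 0, 0, 1, 2, 2).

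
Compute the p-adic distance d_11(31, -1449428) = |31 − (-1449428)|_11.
d_11(31, -1449428) = 1/161051

Step 1 — x − y = 31 − (-1449428) = 1449459. Step 2 — v_11(1449459) = 5 (factor: 1449459 = (11^5 · 9); the sign does not affect v_p). Step 3 — |x − y|_11 = 11^{-5} = 1/161051.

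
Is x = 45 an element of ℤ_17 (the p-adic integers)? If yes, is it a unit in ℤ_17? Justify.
x ∈ ℤ_17^× (unit); v_17(x) = 0

ℤ_17 = {x ∈ ℚ_17 : v_17(x) ≥ 0} and ℤ_17^× = {x ∈ ℤ_17 : v_17(x) = 0}. Here v_17(45) = v_17(num) − v_17(den) = 0; compare against these criteria.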